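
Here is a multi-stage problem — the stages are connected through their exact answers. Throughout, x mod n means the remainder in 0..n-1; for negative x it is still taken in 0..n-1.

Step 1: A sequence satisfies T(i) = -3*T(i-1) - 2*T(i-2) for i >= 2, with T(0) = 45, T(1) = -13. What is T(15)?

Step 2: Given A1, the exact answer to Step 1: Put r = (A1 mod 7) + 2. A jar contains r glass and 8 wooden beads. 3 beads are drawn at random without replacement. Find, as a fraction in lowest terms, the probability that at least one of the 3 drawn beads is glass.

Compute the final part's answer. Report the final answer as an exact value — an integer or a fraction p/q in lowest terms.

11/13

Step 1: T(2) = -3*(-13) - 2*(45) = -51; iterating: T(2)=-51, T(3)=179, T(4)=-435, T(5)=947, T(6)=-1971, T(7)=4019, T(8)=-8115, T(9)=16307, T(10)=-32691, T(11)=65459, T(12)=-130995, T(13)=262067, T(14)=-524211, T(15)=1048499; answer 1048499
Step 2: A1 = 1048499; r = 6; total draws C(14,3) = 364; complement C(8,3) = 56; favorable 364 - 56 = 308; P = 11/13; answer 11/13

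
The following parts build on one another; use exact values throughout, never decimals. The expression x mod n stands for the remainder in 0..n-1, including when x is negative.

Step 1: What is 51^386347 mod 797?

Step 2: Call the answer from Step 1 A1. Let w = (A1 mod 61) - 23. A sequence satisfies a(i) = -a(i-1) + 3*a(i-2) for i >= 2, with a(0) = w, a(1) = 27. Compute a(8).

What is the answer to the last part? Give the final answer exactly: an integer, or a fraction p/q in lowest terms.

-2076

Step 1: squarings mod 797: 51^1=51, 51^2=210, 51^4=265, 51^8=89, 51^16=748, 51^32=10, 51^64=100, 51^128=436, 51^256=410, 51^512=730, 51^1024=504, 51^2048=570, 51^4096=521, 51^8192=461, 51^16384=519, 51^32768=772, 51^65536=625, 51^131072=95, 51^262144=258; 51^386347 = 51^1 * 51^2 * 51^8 * 51^32 * 51^256 * 51^1024 * 51^8192 * 51^16384 * 51^32768 * 51^65536 * 51^262144 = 768 (mod 797); answer 768
Step 2: A1 = 768; w = 13; a(2) = -1*(27) + 3*(13) = 12; iterating: a(2)=12, a(3)=69, a(4)=-33, a(5)=240, a(6)=-339, a(7)=1059, a(8)=-2076; answer -2076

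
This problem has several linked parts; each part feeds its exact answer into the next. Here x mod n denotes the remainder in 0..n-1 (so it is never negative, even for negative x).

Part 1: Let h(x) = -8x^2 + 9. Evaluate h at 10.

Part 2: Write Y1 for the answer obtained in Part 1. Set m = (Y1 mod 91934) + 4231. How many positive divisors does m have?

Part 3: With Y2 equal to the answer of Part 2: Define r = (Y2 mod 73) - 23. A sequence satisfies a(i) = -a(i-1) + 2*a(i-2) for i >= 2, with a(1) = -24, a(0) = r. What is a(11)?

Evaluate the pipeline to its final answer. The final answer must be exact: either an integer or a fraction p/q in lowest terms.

-6162

Part 1: -8*(10)^2 + 9 = (-800) + (9) = -791; answer -791
Part 2: Y1 = -791; m = 95374; 95374 = 2 * 43 * 1109; number of divisors = (1+1) * (1+1) * (1+1) = 8; answer 8
Part 3: Y2 = 8; r = -15; a(2) = -1*(-24) + 2*(-15) = -6; iterating: a(2)=-6, a(3)=-42, a(4)=30, a(5)=-114, a(6)=174, a(7)=-402, a(8)=750, a(9)=-1554, a(10)=3054, a(11)=-6162; answer -6162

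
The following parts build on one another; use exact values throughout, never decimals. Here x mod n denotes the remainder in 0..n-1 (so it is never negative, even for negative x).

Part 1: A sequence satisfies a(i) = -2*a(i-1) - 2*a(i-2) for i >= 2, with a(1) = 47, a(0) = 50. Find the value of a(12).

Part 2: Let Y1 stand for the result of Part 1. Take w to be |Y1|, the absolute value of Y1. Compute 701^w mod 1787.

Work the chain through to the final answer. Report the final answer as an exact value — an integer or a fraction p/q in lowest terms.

Part 1: a(2) = -2*(47) - 2*(50) = -194; iterating: a(2)=-194, a(3)=294, a(4)=-200, a(5)=-188, a(6)=776, a(7)=-1176, a(8)=800, a(9)=752, a(10)=-3104, a(11)=4704, a(12)=-3200; answer -3200
Part 2: Y1 = -3200; w = 3200; squarings mod 1787: 701^1=701, 701^2=1763, 701^4=576, 701^8=1181, 701^16=901, 701^32=503, 701^64=1042, 701^128=1055, 701^256=1511, 701^512=1122, 701^1024=836, 701^2048=179; 701^3200 = 701^128 * 701^1024 * 701^2048 = 118 (mod 1787); answer 118

118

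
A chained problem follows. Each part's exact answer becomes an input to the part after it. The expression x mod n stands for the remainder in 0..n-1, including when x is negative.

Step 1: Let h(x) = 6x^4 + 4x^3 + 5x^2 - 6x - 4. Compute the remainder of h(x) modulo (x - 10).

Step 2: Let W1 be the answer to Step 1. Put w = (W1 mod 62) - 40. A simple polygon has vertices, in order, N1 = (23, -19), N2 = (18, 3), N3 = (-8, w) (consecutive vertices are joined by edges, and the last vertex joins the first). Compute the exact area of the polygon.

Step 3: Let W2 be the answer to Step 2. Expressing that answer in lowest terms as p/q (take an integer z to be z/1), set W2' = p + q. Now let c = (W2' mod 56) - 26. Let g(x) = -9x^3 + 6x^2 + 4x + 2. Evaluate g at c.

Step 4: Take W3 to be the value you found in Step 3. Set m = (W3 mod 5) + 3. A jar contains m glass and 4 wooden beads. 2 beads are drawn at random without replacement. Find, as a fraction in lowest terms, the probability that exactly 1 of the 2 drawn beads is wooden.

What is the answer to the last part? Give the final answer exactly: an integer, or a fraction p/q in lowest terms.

8/15

Step 1: remainder = value at the root: 6*(10)^4 + 4*(10)^3 + 5*(10)^2 - 6*(10)^1 - 4 = (60000) + (4000) + (500) + (-60) + (-4) = 64436; answer 64436
Step 2: W1 = 64436; w = -22; cross terms: (23*3 - 18*-19)=411, (18*-22 - -8*3)=-372, (-8*-19 - 23*-22)=658; twice the area = |697| = 697; area = 697/2; answer 697/2
Step 3: W2 = 697/2; threaded value p + q = 699; c = 1; -9*(1)^3 + 6*(1)^2 + 4*(1)^1 + 2 = (-9) + (6) + (4) + (2) = 3; answer 3
Step 4: W3 = 3; m = 6; total draws C(10,2) = 45; favorable C(4,1)*C(6,1) = 24; P = 8/15; answer 8/15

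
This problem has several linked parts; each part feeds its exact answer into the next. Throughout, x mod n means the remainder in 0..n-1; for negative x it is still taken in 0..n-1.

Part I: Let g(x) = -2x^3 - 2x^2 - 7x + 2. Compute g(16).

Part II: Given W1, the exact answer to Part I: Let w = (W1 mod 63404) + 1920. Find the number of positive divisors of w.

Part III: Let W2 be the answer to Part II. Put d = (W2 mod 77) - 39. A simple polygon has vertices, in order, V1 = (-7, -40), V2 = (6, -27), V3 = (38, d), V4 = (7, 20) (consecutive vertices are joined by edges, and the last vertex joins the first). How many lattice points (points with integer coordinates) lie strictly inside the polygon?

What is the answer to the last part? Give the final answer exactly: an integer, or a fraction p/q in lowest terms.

1044

Part I: -2*(16)^3 - 2*(16)^2 - 7*(16)^1 + 2 = (-8192) + (-512) + (-112) + (2) = -8814; answer -8814
Part II: W1 = -8814; w = 56510; 56510 = 2 * 5 * 5651; number of divisors = (1+1) * (1+1) * (1+1) = 8; answer 8
Part III: W2 = 8; d = -31; cross terms: (-7*-27 - 6*-40)=429, (6*-31 - 38*-27)=840, (38*20 - 7*-31)=977, (7*-40 - -7*20)=-140; twice the area = |2106| = 2106; area = 1053; boundary points = 13 + 4 + 1 + 2 = 20; strictly interior points = area - boundary/2 + 1 = 1044; answer 1044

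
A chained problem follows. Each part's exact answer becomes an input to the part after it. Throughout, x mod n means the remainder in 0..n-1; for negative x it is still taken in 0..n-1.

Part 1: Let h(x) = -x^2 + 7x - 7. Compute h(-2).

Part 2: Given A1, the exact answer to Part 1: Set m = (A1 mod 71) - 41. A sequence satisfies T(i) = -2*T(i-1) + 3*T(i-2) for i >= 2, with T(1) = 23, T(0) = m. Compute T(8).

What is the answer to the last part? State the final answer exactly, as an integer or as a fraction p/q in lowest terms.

-29515

Part 1: -1*(-2)^2 + 7*(-2)^1 - 7 = (-4) + (-14) + (-7) = -25; answer -25
Part 2: A1 = -25; m = 5; T(2) = -2*(23) + 3*(5) = -31; iterating: T(2)=-31, T(3)=131, T(4)=-355, T(5)=1103, T(6)=-3271, T(7)=9851, T(8)=-29515; answer -29515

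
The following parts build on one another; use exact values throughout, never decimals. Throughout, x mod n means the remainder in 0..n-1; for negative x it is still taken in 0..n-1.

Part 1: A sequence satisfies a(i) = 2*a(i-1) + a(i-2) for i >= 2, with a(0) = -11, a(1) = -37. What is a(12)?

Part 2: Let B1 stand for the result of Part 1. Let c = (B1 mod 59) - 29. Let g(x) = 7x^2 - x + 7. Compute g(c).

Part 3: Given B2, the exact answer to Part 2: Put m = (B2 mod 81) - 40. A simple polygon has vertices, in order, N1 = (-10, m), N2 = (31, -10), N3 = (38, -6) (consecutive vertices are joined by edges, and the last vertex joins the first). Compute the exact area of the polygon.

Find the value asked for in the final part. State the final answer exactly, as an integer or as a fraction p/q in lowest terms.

Part 1: a(2) = 2*(-37) + 1*(-11) = -85; iterating: a(2)=-85, a(3)=-207, a(4)=-499, a(5)=-1205, a(6)=-2909, a(7)=-7023, a(8)=-16955, a(9)=-40933, a(10)=-98821, a(11)=-238575, a(12)=-575971; answer -575971
Part 2: B1 = -575971; c = 17; 7*(17)^2 - 1*(17)^1 + 7 = (2023) + (-17) + (7) = 2013; answer 2013
Part 3: B2 = 2013; m = 29; cross terms: (-10*-10 - 31*29)=-799, (31*-6 - 38*-10)=194, (38*29 - -10*-6)=1042; twice the area = |437| = 437; area = 437/2; answer 437/2

437/2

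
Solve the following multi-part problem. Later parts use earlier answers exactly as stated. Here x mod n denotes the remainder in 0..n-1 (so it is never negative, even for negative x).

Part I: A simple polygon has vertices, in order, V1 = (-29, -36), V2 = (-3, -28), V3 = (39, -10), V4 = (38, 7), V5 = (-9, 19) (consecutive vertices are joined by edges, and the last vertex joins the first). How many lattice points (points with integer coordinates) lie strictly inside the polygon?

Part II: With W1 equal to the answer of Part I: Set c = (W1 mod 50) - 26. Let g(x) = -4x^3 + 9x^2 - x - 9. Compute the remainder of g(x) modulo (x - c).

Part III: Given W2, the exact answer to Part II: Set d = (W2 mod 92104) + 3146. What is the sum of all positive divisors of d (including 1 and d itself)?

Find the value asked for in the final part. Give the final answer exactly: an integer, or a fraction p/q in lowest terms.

13816

Part I: cross terms: (-29*-28 - -3*-36)=704, (-3*-10 - 39*-28)=1122, (39*7 - 38*-10)=653, (38*19 - -9*7)=785, (-9*-36 - -29*19)=875; twice the area = |4139| = 4139; area = 4139/2; boundary points = 2 + 6 + 1 + 1 + 5 = 15; strictly interior points = area - boundary/2 + 1 = 2063; answer 2063
Part II: W1 = 2063; c = -13; remainder = value at the root: -4*(-13)^3 + 9*(-13)^2 - 1*(-13)^1 - 9 = (8788) + (1521) + (13) + (-9) = 10313; answer 10313
Part III: W2 = 10313; d = 13459; 13459 = 43 * 313; sigma = (1 + 43) * (1 + 313) = 44 * 314 = 13816; answer 13816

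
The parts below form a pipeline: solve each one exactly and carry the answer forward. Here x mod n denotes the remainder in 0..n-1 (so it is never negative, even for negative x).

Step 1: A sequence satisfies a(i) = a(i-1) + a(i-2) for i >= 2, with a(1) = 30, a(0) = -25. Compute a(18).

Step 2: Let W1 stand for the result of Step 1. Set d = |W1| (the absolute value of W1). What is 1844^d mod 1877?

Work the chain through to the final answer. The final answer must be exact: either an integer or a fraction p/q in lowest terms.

Step 1: a(2) = 1*(30) + 1*(-25) = 5; iterating: a(2)=5, a(3)=35, a(4)=40, a(5)=75, a(6)=115, a(7)=190, a(8)=305, a(9)=495, a(10)=800, a(11)=1295, a(12)=2095, a(13)=3390, a(14)=5485, a(15)=8875, a(16)=14360, a(17)=23235, a(18)=37595; answer 37595
Step 2: W1 = 37595; d = 37595; squarings mod 1877: 1844^1=1844, 1844^2=1089, 1844^4=1534, 1844^8=1275, 1844^16=143, 1844^32=1679, 1844^64=1664, 1844^128=321, 1844^256=1683, 1844^512=96, 1844^1024=1708, 1844^2048=406, 1844^4096=1537, 1844^8192=1103, 1844^16384=313, 1844^32768=365; 1844^37595 = 1844^1 * 1844^2 * 1844^8 * 1844^16 * 1844^64 * 1844^128 * 1844^512 * 1844^4096 * 1844^32768 = 1639 (mod 1877); answer 1639

1639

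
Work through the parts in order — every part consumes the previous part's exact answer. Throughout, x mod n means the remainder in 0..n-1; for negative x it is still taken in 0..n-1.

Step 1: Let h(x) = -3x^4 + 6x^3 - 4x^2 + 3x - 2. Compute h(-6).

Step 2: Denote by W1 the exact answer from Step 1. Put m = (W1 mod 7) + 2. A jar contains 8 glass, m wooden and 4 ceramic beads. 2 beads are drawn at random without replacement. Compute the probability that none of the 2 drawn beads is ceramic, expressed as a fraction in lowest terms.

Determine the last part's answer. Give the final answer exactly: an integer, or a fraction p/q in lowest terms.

45/91

Step 1: -3*(-6)^4 + 6*(-6)^3 - 4*(-6)^2 + 3*(-6)^1 - 2 = (-3888) + (-1296) + (-144) + (-18) + (-2) = -5348; answer -5348
Step 2: W1 = -5348; m = 2; total draws C(14,2) = 91; favorable C(10,2) = 45; P = 45/91; answer 45/91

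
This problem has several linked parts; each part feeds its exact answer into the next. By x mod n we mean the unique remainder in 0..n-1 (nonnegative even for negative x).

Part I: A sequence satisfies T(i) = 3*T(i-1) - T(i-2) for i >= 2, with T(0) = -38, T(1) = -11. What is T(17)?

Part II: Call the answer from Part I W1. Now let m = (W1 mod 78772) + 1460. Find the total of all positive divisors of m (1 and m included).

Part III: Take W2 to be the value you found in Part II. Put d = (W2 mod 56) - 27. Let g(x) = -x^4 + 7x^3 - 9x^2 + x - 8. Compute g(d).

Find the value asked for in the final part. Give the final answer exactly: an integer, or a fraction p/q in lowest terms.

-263306

Part I: T(2) = 3*(-11) - 1*(-38) = 5; iterating: T(2)=5, T(3)=26, T(4)=73, T(5)=193, T(6)=506, T(7)=1325, T(8)=3469, T(9)=9082, T(10)=23777, T(11)=62249, T(12)=162970, T(13)=426661, T(14)=1117013, T(15)=2924378, T(16)=7656121, T(17)=20043985; answer 20043985
Part II: W1 = 20043985; m = 37357; 37357 is prime, so its only divisors are 1 and 37357; sigma = 1 + 37357 = 37358; answer 37358
Part III: W2 = 37358; d = -21; -1*(-21)^4 + 7*(-21)^3 - 9*(-21)^2 + 1*(-21)^1 - 8 = (-194481) + (-64827) + (-3969) + (-21) + (-8) = -263306; answer -263306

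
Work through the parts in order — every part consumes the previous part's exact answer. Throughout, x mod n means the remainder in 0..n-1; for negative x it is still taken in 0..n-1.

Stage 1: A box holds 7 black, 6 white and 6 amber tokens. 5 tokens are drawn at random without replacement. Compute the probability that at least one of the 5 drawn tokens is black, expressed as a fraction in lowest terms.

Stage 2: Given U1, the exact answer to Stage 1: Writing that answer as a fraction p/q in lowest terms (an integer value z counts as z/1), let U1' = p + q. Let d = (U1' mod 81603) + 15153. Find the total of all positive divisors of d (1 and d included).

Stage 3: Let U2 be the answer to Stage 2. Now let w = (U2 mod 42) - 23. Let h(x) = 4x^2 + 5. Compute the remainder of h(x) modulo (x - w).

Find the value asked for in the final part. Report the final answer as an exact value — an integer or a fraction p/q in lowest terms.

Stage 1: total draws C(19,5) = 11628; complement C(12,5) = 792; favorable 11628 - 792 = 10836; P = 301/323; answer 301/323
Stage 2: U1 = 301/323; threaded value p + q = 624; d = 15777; 15777 = 3^2 * 1753; sigma = (1 + 3 + 9) * (1 + 1753) = 13 * 1754 = 22802; answer 22802
Stage 3: U2 = 22802; w = 15; remainder = value at the root: 4*(15)^2 + 5 = (900) + (5) = 905; answer 905

905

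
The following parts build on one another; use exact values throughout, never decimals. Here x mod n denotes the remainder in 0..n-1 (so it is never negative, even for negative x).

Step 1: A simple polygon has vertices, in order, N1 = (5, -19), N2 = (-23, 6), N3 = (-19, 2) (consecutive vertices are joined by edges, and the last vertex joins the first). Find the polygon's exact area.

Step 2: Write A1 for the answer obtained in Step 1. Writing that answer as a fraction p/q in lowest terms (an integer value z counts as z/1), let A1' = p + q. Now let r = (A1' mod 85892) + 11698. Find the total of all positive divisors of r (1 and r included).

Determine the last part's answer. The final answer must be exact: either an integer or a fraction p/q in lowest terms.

14052

Step 1: cross terms: (5*6 - -23*-19)=-407, (-23*2 - -19*6)=68, (-19*-19 - 5*2)=351; twice the area = |12| = 12; area = 6; answer 6
Step 2: A1 = 6; threaded value p + q = 7; r = 11705; 11705 = 5 * 2341; sigma = (1 + 5) * (1 + 2341) = 6 * 2342 = 14052; answer 14052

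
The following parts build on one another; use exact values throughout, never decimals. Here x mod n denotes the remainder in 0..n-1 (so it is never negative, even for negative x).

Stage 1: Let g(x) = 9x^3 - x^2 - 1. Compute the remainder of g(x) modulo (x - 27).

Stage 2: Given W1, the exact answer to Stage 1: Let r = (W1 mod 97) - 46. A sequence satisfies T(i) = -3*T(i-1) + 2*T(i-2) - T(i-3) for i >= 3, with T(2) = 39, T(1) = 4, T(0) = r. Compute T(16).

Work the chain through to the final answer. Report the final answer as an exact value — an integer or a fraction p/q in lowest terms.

Stage 1: remainder = value at the root: 9*(27)^3 - 1*(27)^2 - 1 = (177147) + (-729) + (-1) = 176417; answer 176417
Stage 2: W1 = 176417; r = 25; T(3) = -3*(39) + 2*(4) - 1*(25) = -134; iterating: T(3)=-134, T(4)=476, T(5)=-1735, T(6)=6291, T(7)=-22819, T(8)=82774, T(9)=-300251, T(10)=1089120, T(11)=-3950636, T(12)=14330399, T(13)=-51981589, T(14)=188556201, T(15)=-683962180, T(16)=2480980531; answer 2480980531

2480980531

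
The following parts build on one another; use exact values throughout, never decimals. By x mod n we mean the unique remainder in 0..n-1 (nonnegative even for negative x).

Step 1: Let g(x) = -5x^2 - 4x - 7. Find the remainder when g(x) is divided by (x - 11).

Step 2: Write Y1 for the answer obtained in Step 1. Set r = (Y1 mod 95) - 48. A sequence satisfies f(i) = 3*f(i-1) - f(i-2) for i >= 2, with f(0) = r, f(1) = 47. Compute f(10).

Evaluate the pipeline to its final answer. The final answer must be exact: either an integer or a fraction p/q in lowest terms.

Step 1: remainder = value at the root: -5*(11)^2 - 4*(11)^1 - 7 = (-605) + (-44) + (-7) = -656; answer -656
Step 2: Y1 = -656; r = -39; f(2) = 3*(47) - 1*(-39) = 180; iterating: f(2)=180, f(3)=493, f(4)=1299, f(5)=3404, f(6)=8913, f(7)=23335, f(8)=61092, f(9)=159941, f(10)=418731; answer 418731

418731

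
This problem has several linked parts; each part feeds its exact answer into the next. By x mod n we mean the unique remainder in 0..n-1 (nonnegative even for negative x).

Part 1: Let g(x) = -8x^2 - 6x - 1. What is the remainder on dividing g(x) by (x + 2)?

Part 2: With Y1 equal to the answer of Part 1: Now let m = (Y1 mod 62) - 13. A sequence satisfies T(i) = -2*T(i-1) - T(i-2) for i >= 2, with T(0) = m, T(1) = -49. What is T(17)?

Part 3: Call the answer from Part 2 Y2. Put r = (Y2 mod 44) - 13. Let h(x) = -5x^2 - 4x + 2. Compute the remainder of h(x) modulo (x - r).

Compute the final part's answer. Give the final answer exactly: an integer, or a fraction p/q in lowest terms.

-10

Part 1: remainder = value at the root: -8*(-2)^2 - 6*(-2)^1 - 1 = (-32) + (12) + (-1) = -21; answer -21
Part 2: Y1 = -21; m = 28; T(2) = -2*(-49) - 1*(28) = 70; iterating: T(2)=70, T(3)=-91, T(4)=112, T(5)=-133, T(6)=154, T(7)=-175, T(8)=196, T(9)=-217, T(10)=238, T(11)=-259, T(12)=280, T(13)=-301, T(14)=322, T(15)=-343, T(16)=364, T(17)=-385; answer -385
Part 3: Y2 = -385; r = -2; remainder = value at the root: -5*(-2)^2 - 4*(-2)^1 + 2 = (-20) + (8) + (2) = -10; answer -10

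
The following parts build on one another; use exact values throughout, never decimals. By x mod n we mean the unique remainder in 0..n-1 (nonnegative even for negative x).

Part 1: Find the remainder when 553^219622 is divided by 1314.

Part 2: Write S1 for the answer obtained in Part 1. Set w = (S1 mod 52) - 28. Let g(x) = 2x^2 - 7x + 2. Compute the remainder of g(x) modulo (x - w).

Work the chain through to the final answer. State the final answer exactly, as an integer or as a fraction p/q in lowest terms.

431

Part 1: squarings mod 1314: 553^1=553, 553^2=961, 553^4=1093, 553^8=223, 553^16=1111, 553^32=475, 553^64=931, 553^128=835, 553^256=805, 553^512=223, 553^1024=1111, 553^2048=475, 553^4096=931, 553^8192=835, 553^16384=805, 553^32768=223, 553^65536=1111, 553^131072=475; 553^219622 = 553^2 * 553^4 * 553^32 * 553^64 * 553^128 * 553^256 * 553^2048 * 553^4096 * 553^16384 * 553^65536 * 553^131072 = 1003 (mod 1314); answer 1003
Part 2: S1 = 1003; w = -13; remainder = value at the root: 2*(-13)^2 - 7*(-13)^1 + 2 = (338) + (91) + (2) = 431; answer 431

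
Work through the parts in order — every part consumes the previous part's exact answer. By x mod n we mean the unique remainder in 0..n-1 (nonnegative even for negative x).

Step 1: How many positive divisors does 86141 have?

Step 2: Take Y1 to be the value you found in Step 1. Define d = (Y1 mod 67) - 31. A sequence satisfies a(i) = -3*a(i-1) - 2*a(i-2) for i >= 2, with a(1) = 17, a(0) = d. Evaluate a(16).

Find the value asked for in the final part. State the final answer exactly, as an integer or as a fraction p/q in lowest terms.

393187

Step 1: 86141 = 11 * 41 * 191; number of divisors = (1+1) * (1+1) * (1+1) = 8; answer 8
Step 2: Y1 = 8; d = -23; a(2) = -3*(17) - 2*(-23) = -5; iterating: a(2)=-5, a(3)=-19, a(4)=67, a(5)=-163, a(6)=355, a(7)=-739, a(8)=1507, a(9)=-3043, a(10)=6115, a(11)=-12259, a(12)=24547, a(13)=-49123, a(14)=98275, a(15)=-196579, a(16)=393187; answer 393187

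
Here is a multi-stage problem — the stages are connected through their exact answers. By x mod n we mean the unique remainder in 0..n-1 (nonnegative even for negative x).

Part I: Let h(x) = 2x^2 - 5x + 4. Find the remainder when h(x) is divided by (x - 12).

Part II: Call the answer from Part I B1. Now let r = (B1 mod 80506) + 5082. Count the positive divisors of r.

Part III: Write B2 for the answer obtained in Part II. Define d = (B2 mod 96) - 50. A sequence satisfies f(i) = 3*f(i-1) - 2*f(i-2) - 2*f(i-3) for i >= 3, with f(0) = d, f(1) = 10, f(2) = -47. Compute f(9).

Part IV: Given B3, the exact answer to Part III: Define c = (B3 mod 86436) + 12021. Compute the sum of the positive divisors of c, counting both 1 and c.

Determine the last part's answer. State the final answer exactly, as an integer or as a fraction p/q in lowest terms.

Part I: remainder = value at the root: 2*(12)^2 - 5*(12)^1 + 4 = (288) + (-60) + (4) = 232; answer 232
Part II: B1 = 232; r = 5314; 5314 = 2 * 2657; number of divisors = (1+1) * (1+1) = 4; answer 4
Part III: B2 = 4; d = -46; f(3) = 3*(-47) - 2*(10) - 2*(-46) = -69; iterating: f(3)=-69, f(4)=-133, f(5)=-167, f(6)=-97, f(7)=309, f(8)=1455, f(9)=3941; answer 3941
Part IV: B3 = 3941; c = 15962; 15962 = 2 * 23 * 347; sigma = (1 + 2) * (1 + 23) * (1 + 347) = 3 * 24 * 348 = 25056; answer 25056

25056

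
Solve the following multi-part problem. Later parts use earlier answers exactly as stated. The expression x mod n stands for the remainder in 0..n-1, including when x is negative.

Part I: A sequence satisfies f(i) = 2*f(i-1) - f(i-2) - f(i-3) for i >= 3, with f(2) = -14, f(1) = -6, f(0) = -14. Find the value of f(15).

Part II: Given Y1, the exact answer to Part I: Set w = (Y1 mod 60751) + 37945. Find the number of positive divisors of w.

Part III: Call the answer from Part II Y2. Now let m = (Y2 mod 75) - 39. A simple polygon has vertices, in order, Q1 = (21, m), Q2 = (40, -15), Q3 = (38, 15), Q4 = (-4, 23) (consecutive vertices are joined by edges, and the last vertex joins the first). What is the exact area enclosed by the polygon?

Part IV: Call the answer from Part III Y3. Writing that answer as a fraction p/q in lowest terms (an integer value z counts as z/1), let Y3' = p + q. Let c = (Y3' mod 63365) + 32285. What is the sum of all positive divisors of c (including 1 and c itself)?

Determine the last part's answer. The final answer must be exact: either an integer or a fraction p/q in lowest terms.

Part I: f(3) = 2*(-14) - 1*(-6) - 1*(-14) = -8; iterating: f(3)=-8, f(4)=4, f(5)=30, f(6)=64, f(7)=94, f(8)=94, f(9)=30, f(10)=-128, f(11)=-380, f(12)=-662, f(13)=-816, f(14)=-590, f(15)=298; answer 298
Part II: Y1 = 298; w = 38243; 38243 = 167 * 229; number of divisors = (1+1) * (1+1) = 4; answer 4
Part III: Y2 = 4; m = -35; cross terms: (21*-15 - 40*-35)=1085, (40*15 - 38*-15)=1170, (38*23 - -4*15)=934, (-4*-35 - 21*23)=-343; twice the area = |2846| = 2846; area = 1423; answer 1423
Part IV: Y3 = 1423; threaded value p + q = 1424; c = 33709; 33709 = 13 * 2593; sigma = (1 + 13) * (1 + 2593) = 14 * 2594 = 36316; answer 36316

36316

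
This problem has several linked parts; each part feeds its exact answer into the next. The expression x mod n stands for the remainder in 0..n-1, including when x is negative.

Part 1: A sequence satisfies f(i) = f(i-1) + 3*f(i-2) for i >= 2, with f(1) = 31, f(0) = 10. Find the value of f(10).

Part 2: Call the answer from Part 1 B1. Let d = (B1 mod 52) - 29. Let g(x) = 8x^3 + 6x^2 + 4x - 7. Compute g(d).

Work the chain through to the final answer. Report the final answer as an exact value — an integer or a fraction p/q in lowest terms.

Part 1: f(2) = 1*(31) + 3*(10) = 61; iterating: f(2)=61, f(3)=154, f(4)=337, f(5)=799, f(6)=1810, f(7)=4207, f(8)=9637, f(9)=22258, f(10)=51169; answer 51169
Part 2: B1 = 51169; d = -28; 8*(-28)^3 + 6*(-28)^2 + 4*(-28)^1 - 7 = (-175616) + (4704) + (-112) + (-7) = -171031; answer -171031

-171031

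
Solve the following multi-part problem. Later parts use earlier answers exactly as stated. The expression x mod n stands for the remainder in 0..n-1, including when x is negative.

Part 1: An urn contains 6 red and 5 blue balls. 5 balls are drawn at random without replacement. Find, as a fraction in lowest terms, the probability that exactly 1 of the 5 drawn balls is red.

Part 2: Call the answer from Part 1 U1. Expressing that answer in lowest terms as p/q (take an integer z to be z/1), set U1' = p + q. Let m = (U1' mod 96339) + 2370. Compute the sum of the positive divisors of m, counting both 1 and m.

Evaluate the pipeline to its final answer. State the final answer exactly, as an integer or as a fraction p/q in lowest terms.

Part 1: total draws C(11,5) = 462; favorable C(6,1)*C(5,4) = 30; P = 5/77; answer 5/77
Part 2: U1 = 5/77; threaded value p + q = 82; m = 2452; 2452 = 2^2 * 613; sigma = (1 + 2 + 4) * (1 + 613) = 7 * 614 = 4298; answer 4298

4298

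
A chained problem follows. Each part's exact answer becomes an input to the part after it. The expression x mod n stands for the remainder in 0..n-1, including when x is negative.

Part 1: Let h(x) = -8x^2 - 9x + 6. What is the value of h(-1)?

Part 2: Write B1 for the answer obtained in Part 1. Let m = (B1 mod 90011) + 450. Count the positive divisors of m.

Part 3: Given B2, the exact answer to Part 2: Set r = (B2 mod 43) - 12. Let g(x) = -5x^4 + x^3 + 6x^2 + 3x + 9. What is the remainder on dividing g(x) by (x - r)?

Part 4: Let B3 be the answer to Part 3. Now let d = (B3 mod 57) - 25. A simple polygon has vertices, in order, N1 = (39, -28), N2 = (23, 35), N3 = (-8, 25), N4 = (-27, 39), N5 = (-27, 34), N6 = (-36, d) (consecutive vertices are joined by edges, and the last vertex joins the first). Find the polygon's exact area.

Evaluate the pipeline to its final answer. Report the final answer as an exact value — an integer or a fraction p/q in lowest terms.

Part 1: -8*(-1)^2 - 9*(-1)^1 + 6 = (-8) + (9) + (6) = 7; answer 7
Part 2: B1 = 7; m = 457; 457 is prime, so its only divisors are 1 and 457; count = 2; answer 2
Part 3: B2 = 2; r = -10; remainder = value at the root: -5*(-10)^4 + 1*(-10)^3 + 6*(-10)^2 + 3*(-10)^1 + 9 = (-50000) + (-1000) + (600) + (-30) + (9) = -50421; answer -50421
Part 4: B3 = -50421; d = -1; cross terms: (39*35 - 23*-28)=2009, (23*25 - -8*35)=855, (-8*39 - -27*25)=363, (-27*34 - -27*39)=135, (-27*-1 - -36*34)=1251, (-36*-28 - 39*-1)=1047; twice the area = |5660| = 5660; area = 2830; answer 2830

2830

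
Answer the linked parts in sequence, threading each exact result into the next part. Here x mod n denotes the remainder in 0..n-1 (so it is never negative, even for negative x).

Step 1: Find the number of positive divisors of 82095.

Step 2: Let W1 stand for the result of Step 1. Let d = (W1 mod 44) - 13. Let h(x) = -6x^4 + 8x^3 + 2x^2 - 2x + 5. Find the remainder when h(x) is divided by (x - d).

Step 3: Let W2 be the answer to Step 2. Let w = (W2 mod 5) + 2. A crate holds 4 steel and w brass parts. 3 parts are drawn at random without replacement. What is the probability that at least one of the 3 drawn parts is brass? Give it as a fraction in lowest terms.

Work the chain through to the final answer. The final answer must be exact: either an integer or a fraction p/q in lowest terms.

Step 1: 82095 = 3 * 5 * 13 * 421; number of divisors = (1+1) * (1+1) * (1+1) * (1+1) = 16; answer 16
Step 2: W1 = 16; d = 3; remainder = value at the root: -6*(3)^4 + 8*(3)^3 + 2*(3)^2 - 2*(3)^1 + 5 = (-486) + (216) + (18) + (-6) + (5) = -253; answer -253
Step 3: W2 = -253; w = 4; total draws C(8,3) = 56; complement C(4,3) = 4; favorable 56 - 4 = 52; P = 13/14; answer 13/14

13/14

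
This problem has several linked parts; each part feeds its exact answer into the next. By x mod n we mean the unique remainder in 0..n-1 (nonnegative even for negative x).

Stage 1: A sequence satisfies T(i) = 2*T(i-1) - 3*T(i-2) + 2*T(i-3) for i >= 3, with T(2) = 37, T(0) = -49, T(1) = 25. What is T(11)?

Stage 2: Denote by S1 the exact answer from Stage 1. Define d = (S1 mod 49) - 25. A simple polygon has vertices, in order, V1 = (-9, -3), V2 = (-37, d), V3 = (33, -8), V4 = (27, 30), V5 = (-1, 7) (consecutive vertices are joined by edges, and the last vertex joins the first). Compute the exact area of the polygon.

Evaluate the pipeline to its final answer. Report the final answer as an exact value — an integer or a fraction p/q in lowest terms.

1006

Stage 1: T(3) = 2*(37) - 3*(25) + 2*(-49) = -99; iterating: T(3)=-99, T(4)=-259, T(5)=-147, T(6)=285, T(7)=493, T(8)=-163, T(9)=-1235, T(10)=-995, T(11)=1389; answer 1389
Stage 2: S1 = 1389; d = -8; cross terms: (-9*-8 - -37*-3)=-39, (-37*-8 - 33*-8)=560, (33*30 - 27*-8)=1206, (27*7 - -1*30)=219, (-1*-3 - -9*7)=66; twice the area = |2012| = 2012; area = 1006; answer 1006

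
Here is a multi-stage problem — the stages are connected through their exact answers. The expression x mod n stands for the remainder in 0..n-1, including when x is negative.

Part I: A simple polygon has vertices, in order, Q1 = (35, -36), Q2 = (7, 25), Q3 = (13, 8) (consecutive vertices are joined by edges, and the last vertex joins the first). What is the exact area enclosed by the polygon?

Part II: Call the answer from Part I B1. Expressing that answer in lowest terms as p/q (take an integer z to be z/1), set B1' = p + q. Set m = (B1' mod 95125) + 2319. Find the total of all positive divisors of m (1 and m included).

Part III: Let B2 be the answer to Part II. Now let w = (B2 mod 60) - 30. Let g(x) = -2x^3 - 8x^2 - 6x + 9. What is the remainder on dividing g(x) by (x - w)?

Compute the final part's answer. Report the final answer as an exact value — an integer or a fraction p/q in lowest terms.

46989

Part I: cross terms: (35*25 - 7*-36)=1127, (7*8 - 13*25)=-269, (13*-36 - 35*8)=-748; twice the area = |110| = 110; area = 55; answer 55
Part II: B1 = 55; threaded value p + q = 56; m = 2375; 2375 = 5^3 * 19; sigma = (1 + 5 + 25 + 125) * (1 + 19) = 156 * 20 = 3120; answer 3120
Part III: B2 = 3120; w = -30; remainder = value at the root: -2*(-30)^3 - 8*(-30)^2 - 6*(-30)^1 + 9 = (54000) + (-7200) + (180) + (9) = 46989; answer 46989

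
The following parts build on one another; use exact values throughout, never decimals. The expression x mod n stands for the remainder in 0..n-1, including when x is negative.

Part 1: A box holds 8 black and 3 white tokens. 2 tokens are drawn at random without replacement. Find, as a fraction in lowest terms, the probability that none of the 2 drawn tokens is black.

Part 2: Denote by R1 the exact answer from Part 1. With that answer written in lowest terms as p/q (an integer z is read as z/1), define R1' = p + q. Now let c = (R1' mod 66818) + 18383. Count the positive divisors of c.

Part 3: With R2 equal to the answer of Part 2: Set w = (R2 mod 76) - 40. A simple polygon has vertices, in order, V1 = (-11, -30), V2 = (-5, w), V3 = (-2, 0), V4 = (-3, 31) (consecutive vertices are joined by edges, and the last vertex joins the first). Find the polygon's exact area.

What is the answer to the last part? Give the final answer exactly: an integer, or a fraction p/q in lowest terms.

Part 1: total draws C(11,2) = 55; favorable C(3,2) = 3; P = 3/55; answer 3/55
Part 2: R1 = 3/55; threaded value p + q = 58; c = 18441; 18441 = 3^3 * 683; number of divisors = (3+1) * (1+1) = 8; answer 8
Part 3: R2 = 8; w = -32; cross terms: (-11*-32 - -5*-30)=202, (-5*0 - -2*-32)=-64, (-2*31 - -3*0)=-62, (-3*-30 - -11*31)=431; twice the area = |507| = 507; area = 507/2; answer 507/2

507/2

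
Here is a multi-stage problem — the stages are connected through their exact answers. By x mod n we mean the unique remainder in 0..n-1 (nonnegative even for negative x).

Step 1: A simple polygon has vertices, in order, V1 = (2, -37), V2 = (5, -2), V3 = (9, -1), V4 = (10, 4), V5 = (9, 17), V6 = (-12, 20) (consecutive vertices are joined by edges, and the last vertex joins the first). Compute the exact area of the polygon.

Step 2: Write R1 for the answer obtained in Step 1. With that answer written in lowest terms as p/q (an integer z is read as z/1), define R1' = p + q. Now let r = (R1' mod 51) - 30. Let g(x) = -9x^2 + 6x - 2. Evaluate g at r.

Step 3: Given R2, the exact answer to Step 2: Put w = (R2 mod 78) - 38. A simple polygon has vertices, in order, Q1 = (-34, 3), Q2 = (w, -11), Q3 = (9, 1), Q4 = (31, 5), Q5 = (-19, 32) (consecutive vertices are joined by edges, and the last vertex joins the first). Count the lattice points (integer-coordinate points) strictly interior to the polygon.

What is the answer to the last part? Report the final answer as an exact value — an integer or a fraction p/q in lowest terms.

Step 1: cross terms: (2*-2 - 5*-37)=181, (5*-1 - 9*-2)=13, (9*4 - 10*-1)=46, (10*17 - 9*4)=134, (9*20 - -12*17)=384, (-12*-37 - 2*20)=404; twice the area = |1162| = 1162; area = 581; answer 581
Step 2: R1 = 581; threaded value p + q = 582; r = -9; -9*(-9)^2 + 6*(-9)^1 - 2 = (-729) + (-54) + (-2) = -785; answer -785
Step 3: R2 = -785; w = 35; cross terms: (-34*-11 - 35*3)=269, (35*1 - 9*-11)=134, (9*5 - 31*1)=14, (31*32 - -19*5)=1087, (-19*3 - -34*32)=1031; twice the area = |2535| = 2535; area = 2535/2; boundary points = 1 + 2 + 2 + 1 + 1 = 7; strictly interior points = area - boundary/2 + 1 = 1265; answer 1265

1265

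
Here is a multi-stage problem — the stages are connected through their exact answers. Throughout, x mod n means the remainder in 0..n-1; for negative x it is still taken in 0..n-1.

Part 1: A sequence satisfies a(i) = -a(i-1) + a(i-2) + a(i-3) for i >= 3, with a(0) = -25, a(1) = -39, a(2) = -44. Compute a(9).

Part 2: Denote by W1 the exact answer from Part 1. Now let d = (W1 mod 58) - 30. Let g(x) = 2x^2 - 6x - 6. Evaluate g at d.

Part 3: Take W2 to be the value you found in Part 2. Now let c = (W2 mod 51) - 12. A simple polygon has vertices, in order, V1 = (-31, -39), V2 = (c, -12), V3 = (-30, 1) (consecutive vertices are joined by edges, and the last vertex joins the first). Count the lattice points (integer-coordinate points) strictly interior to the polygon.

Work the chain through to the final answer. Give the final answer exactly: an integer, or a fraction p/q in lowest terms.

Part 1: a(3) = -1*(-44) + 1*(-39) + 1*(-25) = -20; iterating: a(3)=-20, a(4)=-63, a(5)=-1, a(6)=-82, a(7)=18, a(8)=-101, a(9)=37; answer 37
Part 2: W1 = 37; d = 7; 2*(7)^2 - 6*(7)^1 - 6 = (98) + (-42) + (-6) = 50; answer 50
Part 3: W2 = 50; c = 38; cross terms: (-31*-12 - 38*-39)=1854, (38*1 - -30*-12)=-322, (-30*-39 - -31*1)=1201; twice the area = |2733| = 2733; area = 2733/2; boundary points = 3 + 1 + 1 = 5; strictly interior points = area - boundary/2 + 1 = 1365; answer 1365

1365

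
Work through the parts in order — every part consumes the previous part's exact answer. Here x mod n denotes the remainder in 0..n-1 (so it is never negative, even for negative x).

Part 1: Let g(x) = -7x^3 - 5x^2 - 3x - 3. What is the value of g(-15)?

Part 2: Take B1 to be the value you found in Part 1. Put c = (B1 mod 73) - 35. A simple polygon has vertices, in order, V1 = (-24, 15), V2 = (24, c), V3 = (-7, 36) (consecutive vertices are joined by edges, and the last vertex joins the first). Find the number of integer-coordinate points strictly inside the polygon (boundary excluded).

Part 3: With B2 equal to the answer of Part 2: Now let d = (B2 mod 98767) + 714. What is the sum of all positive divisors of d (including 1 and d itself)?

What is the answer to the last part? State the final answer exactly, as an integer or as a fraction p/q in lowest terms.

Part 1: -7*(-15)^3 - 5*(-15)^2 - 3*(-15)^1 - 3 = (23625) + (-1125) + (45) + (-3) = 22542; answer 22542
Part 2: B1 = 22542; c = 23; cross terms: (-24*23 - 24*15)=-912, (24*36 - -7*23)=1025, (-7*15 - -24*36)=759; twice the area = |872| = 872; area = 436; boundary points = 8 + 1 + 1 = 10; strictly interior points = area - boundary/2 + 1 = 432; answer 432
Part 3: B2 = 432; d = 1146; 1146 = 2 * 3 * 191; sigma = (1 + 2) * (1 + 3) * (1 + 191) = 3 * 4 * 192 = 2304; answer 2304

2304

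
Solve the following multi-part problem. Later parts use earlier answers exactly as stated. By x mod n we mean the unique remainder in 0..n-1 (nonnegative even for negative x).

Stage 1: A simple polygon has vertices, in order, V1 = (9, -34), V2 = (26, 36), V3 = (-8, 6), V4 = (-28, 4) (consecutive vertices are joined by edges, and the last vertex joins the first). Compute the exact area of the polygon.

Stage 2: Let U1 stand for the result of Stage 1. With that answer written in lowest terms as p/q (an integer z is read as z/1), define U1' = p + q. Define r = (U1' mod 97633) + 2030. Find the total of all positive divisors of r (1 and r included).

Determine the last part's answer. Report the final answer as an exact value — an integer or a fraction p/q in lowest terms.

3600

Stage 1: cross terms: (9*36 - 26*-34)=1208, (26*6 - -8*36)=444, (-8*4 - -28*6)=136, (-28*-34 - 9*4)=916; twice the area = |2704| = 2704; area = 1352; answer 1352
Stage 2: U1 = 1352; threaded value p + q = 1353; r = 3383; 3383 = 17 * 199; sigma = (1 + 17) * (1 + 199) = 18 * 200 = 3600; answer 3600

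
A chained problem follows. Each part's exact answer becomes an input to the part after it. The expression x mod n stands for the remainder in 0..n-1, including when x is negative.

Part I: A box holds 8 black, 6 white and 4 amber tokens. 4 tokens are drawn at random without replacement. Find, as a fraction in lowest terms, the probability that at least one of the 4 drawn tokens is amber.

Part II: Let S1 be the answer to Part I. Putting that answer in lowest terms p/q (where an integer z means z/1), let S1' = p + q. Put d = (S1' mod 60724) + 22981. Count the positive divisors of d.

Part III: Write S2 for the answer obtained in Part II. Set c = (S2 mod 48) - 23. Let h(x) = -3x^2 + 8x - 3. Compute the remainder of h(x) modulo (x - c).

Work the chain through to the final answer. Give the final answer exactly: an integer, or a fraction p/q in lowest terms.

-118

Part I: total draws C(18,4) = 3060; complement C(14,4) = 1001; favorable 3060 - 1001 = 2059; P = 2059/3060; answer 2059/3060
Part II: S1 = 2059/3060; threaded value p + q = 5119; d = 28100; 28100 = 2^2 * 5^2 * 281; number of divisors = (2+1) * (2+1) * (1+1) = 18; answer 18
Part III: S2 = 18; c = -5; remainder = value at the root: -3*(-5)^2 + 8*(-5)^1 - 3 = (-75) + (-40) + (-3) = -118; answer -118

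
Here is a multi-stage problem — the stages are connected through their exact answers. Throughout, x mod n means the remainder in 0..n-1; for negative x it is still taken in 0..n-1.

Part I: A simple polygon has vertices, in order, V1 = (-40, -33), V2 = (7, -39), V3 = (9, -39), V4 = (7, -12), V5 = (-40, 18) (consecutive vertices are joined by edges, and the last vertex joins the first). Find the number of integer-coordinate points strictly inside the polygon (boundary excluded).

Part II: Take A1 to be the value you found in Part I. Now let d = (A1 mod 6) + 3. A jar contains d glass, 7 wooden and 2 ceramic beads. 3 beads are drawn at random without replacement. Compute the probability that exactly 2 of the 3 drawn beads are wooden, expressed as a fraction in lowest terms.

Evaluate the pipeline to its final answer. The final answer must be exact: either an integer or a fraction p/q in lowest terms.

Part I: cross terms: (-40*-39 - 7*-33)=1791, (7*-39 - 9*-39)=78, (9*-12 - 7*-39)=165, (7*18 - -40*-12)=-354, (-40*-33 - -40*18)=2040; twice the area = |3720| = 3720; area = 1860; boundary points = 1 + 2 + 1 + 1 + 51 = 56; strictly interior points = area - boundary/2 + 1 = 1833; answer 1833
Part II: A1 = 1833; d = 6; total draws C(15,3) = 455; favorable C(7,2)*C(8,1) = 168; P = 24/65; answer 24/65

24/65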